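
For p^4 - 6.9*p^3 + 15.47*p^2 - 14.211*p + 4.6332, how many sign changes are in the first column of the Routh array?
Routh array:
p^4: [1, 15.47, 4.6332]; p^3: [-6.9, -14.211]; p^2: [13.4104, 4.6332]; p^1: [-11.8271]; p^0: [4.6332]
First column: [1, -6.9, 13.4104, -11.8271, 4.6332]. Sign changes = 4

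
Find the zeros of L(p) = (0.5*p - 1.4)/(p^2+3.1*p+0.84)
Set numerator = 0: 0.5*p - 1.4 = 0 → Zeros: 2.8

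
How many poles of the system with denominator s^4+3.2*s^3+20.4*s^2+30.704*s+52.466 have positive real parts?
s^4 + 3.2*s^3 + 20.4*s^2 + 30.704*s + 52.466 = (s^2 + 1.4*s + 14.18)(s^2 + 1.8*s + 3.7). Poles: -0.7 + 3.7j, -0.7 - 3.7j, -0.9 + 1.7j, -0.9 - 1.7j. RHP poles (Re>0): 0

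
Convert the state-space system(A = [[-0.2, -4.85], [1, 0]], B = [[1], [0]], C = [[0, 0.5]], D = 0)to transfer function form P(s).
P(s) = C(sI - A)⁻¹B + D.
Characteristic polynomial det(sI - A) = s^2 + 0.2*s + 4.85.
Numerator from C·adj(sI-A)·B + D·det(sI-A) = 0.5.
P(s) = (0.5)/(s^2 + 0.2*s + 4.85)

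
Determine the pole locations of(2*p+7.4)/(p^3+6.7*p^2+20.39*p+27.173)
Set denominator = 0: p^3 + 6.7*p^2 + 20.39*p + 27.173 = (p + 2.9)(p^2 + 3.8*p + 9.37) = 0 → Poles: -1.9 + 2.4j, -1.9 - 2.4j, -2.9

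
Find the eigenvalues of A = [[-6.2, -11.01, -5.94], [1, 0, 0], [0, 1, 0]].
Eigenvalues solve det(λI - A) = 0.
Characteristic polynomial: λ^3 + 6.2*λ^2 + 11.01*λ + 5.94 = 0.
Factor: (λ + 3.6)(λ + 1.1)(λ + 1.5) = 0.
Roots: -1.1, -1.5, -3.6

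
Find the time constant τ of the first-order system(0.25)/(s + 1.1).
First-order system: τ = -1/pole. Pole = -1.1. τ = -1/(-1.1) = 0.9091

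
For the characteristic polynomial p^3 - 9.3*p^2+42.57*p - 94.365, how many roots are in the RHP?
p^3 - 9.3*p^2 + 42.57*p - 94.365 = (p - 4.5)(p^2 - 4.8*p + 20.97). Poles: 2.4 + 3.9j, 2.4 - 3.9j, 4.5. RHP poles (Re>0): 3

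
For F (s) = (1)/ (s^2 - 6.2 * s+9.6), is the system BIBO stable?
Denominator: s^2 - 6.2*s + 9.6 = (s - 3.2)(s - 3). Poles: 3, 3.2. All Re(p)<0: No (unstable)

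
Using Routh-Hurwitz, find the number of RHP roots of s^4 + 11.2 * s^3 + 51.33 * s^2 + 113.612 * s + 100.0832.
Routh array:
s^4: [1, 51.33, 100.0832]; s^3: [11.2, 113.612]; s^2: [41.1861, 100.0832]; s^1: [86.3957]; s^0: [100.0832]
First column: [1, 11.2, 41.1861, 86.3957, 100.0832]. Sign changes = RHP roots = 0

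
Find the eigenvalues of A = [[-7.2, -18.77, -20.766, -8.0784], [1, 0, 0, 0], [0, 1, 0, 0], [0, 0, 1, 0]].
Eigenvalues solve det(λI - A) = 0.
Characteristic polynomial: λ^4 + 7.2*λ^3 + 18.77*λ^2 + 20.766*λ + 8.0784 = 0.
Factor: (λ + 2.2)(λ + 0.9)(λ + 1.7)(λ + 2.4) = 0.
Roots: -0.9, -1.7, -2.2, -2.4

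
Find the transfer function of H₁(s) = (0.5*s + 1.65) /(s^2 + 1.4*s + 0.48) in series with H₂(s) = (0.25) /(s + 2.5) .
Series: H = H₁ · H₂ = (n₁·n₂)/(d₁·d₂).
Num: n₁·n₂ = 0.125*s + 0.4125. Den: d₁·d₂ = s^3 + 3.9*s^2 + 3.98*s + 1.2.
H(s) = (0.125*s + 0.4125)/(s^3 + 3.9*s^2 + 3.98*s + 1.2)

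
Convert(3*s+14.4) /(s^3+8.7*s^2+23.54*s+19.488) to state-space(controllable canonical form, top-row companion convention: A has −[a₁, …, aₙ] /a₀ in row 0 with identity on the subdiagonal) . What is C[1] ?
Reachable canonical form: C = numerator coefficients (right-aligned, zero-padded to length n).
num = 3*s + 14.4, C = [[0, 3, 14.4]].
C[1] = 3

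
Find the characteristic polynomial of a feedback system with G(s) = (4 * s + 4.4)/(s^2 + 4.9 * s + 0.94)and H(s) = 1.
Characteristic poly = G_den * H_den + G_num * H_num = (s^2 + 4.9*s + 0.94) + (4*s + 4.4) = s^2 + 8.9*s + 5.34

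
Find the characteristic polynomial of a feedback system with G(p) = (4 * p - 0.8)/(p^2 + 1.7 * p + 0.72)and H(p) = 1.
Characteristic poly = G_den * H_den + G_num * H_num = (p^2 + 1.7*p + 0.72) + (4*p - 0.8) = p^2 + 5.7*p - 0.08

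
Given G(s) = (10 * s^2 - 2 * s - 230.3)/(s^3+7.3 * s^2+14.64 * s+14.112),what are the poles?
Set denominator = 0: s^3 + 7.3*s^2 + 14.64*s + 14.112 = (s + 4.9)(s^2 + 2.4*s + 2.88) = 0 → Poles: -1.2 + 1.2j, -1.2 - 1.2j, -4.9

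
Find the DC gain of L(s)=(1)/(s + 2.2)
DC gain = L(0) = num(0)/den(0) = 1/2.2 = 0.4545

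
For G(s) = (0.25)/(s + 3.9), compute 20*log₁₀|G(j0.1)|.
Substitute s = j*0.1: G(j0.1) = 0.0640604 - 0.00164258j.
|G(j0.1)| = sqrt(Re² + Im²) = 0.06408.
20*log₁₀(0.06408) = -23.87 dB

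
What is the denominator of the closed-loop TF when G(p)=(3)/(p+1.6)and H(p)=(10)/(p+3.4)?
Characteristic poly = G_den * H_den + G_num * H_num = (p^2 + 5*p + 5.44) + (30) = p^2 + 5*p + 35.44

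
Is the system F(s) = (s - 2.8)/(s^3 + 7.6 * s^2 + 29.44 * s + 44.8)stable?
Denominator: s^3 + 7.6*s^2 + 29.44*s + 44.8 = (s + 2.8)(s^2 + 4.8*s + 16). Poles: -2.4 + 3.2j, -2.4 - 3.2j, -2.8. All Re(p)<0: Yes (stable)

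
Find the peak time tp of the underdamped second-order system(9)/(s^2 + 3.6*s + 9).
Standard form: ωn²/(s²+2ζωn·s+ωn²) → ωn = 3, ζ = 0.6.
ωd = ωn·√(1-ζ²) = 3·√(1-0.6²) = 2.4.
tp = π/ωd = π/2.4 = 1.309 s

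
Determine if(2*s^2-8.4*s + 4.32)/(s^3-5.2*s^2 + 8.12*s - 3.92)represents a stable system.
Denominator: s^3 - 5.2*s^2 + 8.12*s - 3.92 = (s - 1)(s - 1.4)(s - 2.8). Poles: 1, 1.4, 2.8. All Re(p)<0: No (unstable)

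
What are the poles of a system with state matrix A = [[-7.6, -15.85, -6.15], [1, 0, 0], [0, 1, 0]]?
Eigenvalues solve det(λI - A) = 0.
Characteristic polynomial: λ^3 + 7.6*λ^2 + 15.85*λ + 6.15 = 0.
Factor: (λ + 0.5)(λ + 3)(λ + 4.1) = 0.
Roots: -0.5, -3, -4.1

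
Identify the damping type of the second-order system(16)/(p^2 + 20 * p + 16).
Standard form: ωn²/(p²+2ζωn·p+ωn²) gives ωn=4, ζ=2.5.
Overdamped (ζ = 2.5 > 1)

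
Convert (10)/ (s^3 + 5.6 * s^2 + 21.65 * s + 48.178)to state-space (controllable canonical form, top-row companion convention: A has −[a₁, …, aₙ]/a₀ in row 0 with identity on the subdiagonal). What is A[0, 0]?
Reachable canonical form for den = s^3 + 5.6*s^2 + 21.65*s + 48.178: top row of A = -[a₁,a₂,...,aₙ]/a₀, ones on the subdiagonal, zeros elsewhere.
A = [[-5.6, -21.65, -48.178], [1, 0, 0], [0, 1, 0]].
A[0,0] = -5.6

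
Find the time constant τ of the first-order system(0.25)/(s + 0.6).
First-order system: τ = -1/pole. Pole = -0.6. τ = -1/(-0.6) = 1.667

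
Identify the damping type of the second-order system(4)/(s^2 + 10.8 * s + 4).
Standard form: ωn²/(s²+2ζωn·s+ωn²) gives ωn=2, ζ=2.7.
Overdamped (ζ = 2.7 > 1)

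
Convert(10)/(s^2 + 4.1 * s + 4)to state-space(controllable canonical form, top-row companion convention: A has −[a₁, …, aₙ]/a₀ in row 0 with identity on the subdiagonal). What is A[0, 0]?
Reachable canonical form for den = s^2 + 4.1*s + 4: top row of A = -[a₁,a₂,...,aₙ]/a₀, ones on the subdiagonal, zeros elsewhere.
A = [[-4.1, -4], [1, 0]].
A[0,0] = -4.1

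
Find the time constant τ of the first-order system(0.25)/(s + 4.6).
First-order system: τ = -1/pole. Pole = -4.6. τ = -1/(-4.6) = 0.2174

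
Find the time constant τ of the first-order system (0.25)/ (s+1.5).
First-order system: τ = -1/pole. Pole = -1.5. τ = -1/(-1.5) = 0.6667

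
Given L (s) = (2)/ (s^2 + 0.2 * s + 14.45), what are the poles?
Set denominator = 0: s^2 + 0.2*s + 14.45 = 0 → Poles: -0.1 + 3.8j, -0.1 - 3.8j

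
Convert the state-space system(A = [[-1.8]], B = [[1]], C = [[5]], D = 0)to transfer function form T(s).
T(s) = C(sI - A)⁻¹B + D.
Characteristic polynomial det(sI - A) = s + 1.8.
Numerator from C·adj(sI-A)·B + D·det(sI-A) = 5.
T(s) = (5)/(s + 1.8)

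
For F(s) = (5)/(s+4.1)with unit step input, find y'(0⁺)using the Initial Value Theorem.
IVT: y'(0⁺) = lim_{s→∞} s²·Y(s) = lim_{s→∞} s·F(s).
deg(num) = 0, deg(den) = 1, relative degree = 1, so s·F(s) → (leading num)/(leading den) = 5/1 = 5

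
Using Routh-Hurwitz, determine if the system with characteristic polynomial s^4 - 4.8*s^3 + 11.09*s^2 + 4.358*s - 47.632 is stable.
Routh array:
s^4: [1, 11.09, -47.632]; s^3: [-4.8, 4.358]; s^2: [11.9979, -47.632]; s^1: [-14.6981]; s^0: [-47.632]
First column: [1, -4.8, 11.9979, -14.6981, -47.632]. Sign changes = 3.
No, unstable (3 RHP root(s))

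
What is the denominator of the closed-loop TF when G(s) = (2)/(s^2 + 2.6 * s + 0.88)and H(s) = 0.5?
Characteristic poly = G_den * H_den + G_num * H_num = (s^2 + 2.6*s + 0.88) + (1) = s^2 + 2.6*s + 1.88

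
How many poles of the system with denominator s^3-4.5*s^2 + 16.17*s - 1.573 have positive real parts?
s^3 - 4.5*s^2 + 16.17*s - 1.573 = (s - 0.1)(s^2 - 4.4*s + 15.73). Poles: 0.1, 2.2 + 3.3j, 2.2 - 3.3j. RHP poles (Re>0): 3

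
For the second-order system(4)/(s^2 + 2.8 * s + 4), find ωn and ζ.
Standard form: ωn²/(s²+2ζωn·s+ωn²).
const=4=ωn² → ωn=2, s coeff=2.8=2ζωn → ζ=0.7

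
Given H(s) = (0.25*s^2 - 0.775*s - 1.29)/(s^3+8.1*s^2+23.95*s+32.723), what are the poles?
Set denominator = 0: s^3 + 8.1*s^2 + 23.95*s + 32.723 = (s + 4.3)(s^2 + 3.8*s + 7.61) = 0 → Poles: -1.9 + 2j, -1.9 - 2j, -4.3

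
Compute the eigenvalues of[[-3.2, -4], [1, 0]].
Eigenvalues solve det(λI - A) = 0.
Characteristic polynomial: λ^2 + 3.2*λ + 4 = 0.
Roots: -1.6 + 1.2j, -1.6 - 1.2j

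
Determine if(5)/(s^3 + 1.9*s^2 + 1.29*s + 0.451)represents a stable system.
Denominator: s^3 + 1.9*s^2 + 1.29*s + 0.451 = (s + 1.1)(s^2 + 0.8*s + 0.41). Poles: -0.4 + 0.5j, -0.4 - 0.5j, -1.1. All Re(p)<0: Yes (stable)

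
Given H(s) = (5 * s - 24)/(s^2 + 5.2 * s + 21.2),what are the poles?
Set denominator = 0: s^2 + 5.2*s + 21.2 = 0 → Poles: -2.6 + 3.8j, -2.6 - 3.8j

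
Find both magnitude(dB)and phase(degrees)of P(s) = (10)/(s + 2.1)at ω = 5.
Substitute s = j*5: P(j5) = 0.714043 - 1.7001j.
|P| = 20*log₁₀(sqrt(Re²+Im²)) = 5.32 dB.
∠P = atan2(Im, Re) = -67.22°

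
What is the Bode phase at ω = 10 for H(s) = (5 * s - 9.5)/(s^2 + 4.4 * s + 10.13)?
Substitute s = j*10: H(j10) = 0.304992 - 0.407036j.
∠H(j10) = atan2(Im, Re) = atan2(-0.407036, 0.304992) = -53.16°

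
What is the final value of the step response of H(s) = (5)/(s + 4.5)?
FVT: lim_{t→∞} y(t) = lim_{s→0} s*Y(s) where Y(s) = H(s)/s.
= lim_{s→0} H(s) = H(0) = num(0)/den(0) = 5/4.5 = 1.111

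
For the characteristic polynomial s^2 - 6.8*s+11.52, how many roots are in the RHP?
s^2 - 6.8*s + 11.52 = (s - 3.2)(s - 3.6). Poles: 3.2, 3.6. RHP poles (Re>0): 2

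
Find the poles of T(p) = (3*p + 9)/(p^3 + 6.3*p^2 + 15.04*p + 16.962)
Set denominator = 0: p^3 + 6.3*p^2 + 15.04*p + 16.962 = (p + 3.3)(p^2 + 3*p + 5.14) = 0 → Poles: -1.5 + 1.7j, -1.5 - 1.7j, -3.3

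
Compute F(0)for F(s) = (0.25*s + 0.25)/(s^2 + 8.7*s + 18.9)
DC gain = F(0) = num(0)/den(0) = 0.25/18.9 = 0.01323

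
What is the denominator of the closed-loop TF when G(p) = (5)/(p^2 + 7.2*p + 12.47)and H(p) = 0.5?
Characteristic poly = G_den * H_den + G_num * H_num = (p^2 + 7.2*p + 12.47) + (2.5) = p^2 + 7.2*p + 14.97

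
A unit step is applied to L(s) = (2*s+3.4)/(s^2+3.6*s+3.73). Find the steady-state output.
FVT: lim_{t→∞} y(t) = lim_{s→0} s*Y(s) where Y(s) = L(s)/s.
= lim_{s→0} L(s) = L(0) = num(0)/den(0) = 3.4/3.73 = 0.9115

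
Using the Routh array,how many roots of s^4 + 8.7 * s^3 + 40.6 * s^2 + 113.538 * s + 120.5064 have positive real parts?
Routh array:
s^4: [1, 40.6, 120.5064]; s^3: [8.7, 113.538]; s^2: [27.5497, 120.5064]; s^1: [75.4829]; s^0: [120.5064]
First column: [1, 8.7, 27.5497, 75.4829, 120.5064]. Sign changes = RHP roots = 0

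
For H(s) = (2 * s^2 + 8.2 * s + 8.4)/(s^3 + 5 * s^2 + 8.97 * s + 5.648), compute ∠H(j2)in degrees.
Substitute s = j*2: H(j2) = 0.516023 - 0.785308j.
∠H(j2) = atan2(Im, Re) = atan2(-0.785308, 0.516023) = -56.69°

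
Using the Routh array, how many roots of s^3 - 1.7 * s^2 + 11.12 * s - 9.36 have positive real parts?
Routh array:
s^3: [1, 11.12]; s^2: [-1.7, -9.36]; s^1: [5.61412]; s^0: [-9.36]
First column: [1, -1.7, 5.61412, -9.36]. Sign changes = RHP roots = 3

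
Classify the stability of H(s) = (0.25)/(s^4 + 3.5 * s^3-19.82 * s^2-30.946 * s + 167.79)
Denominator: s^4 + 3.5*s^3 - 19.82*s^2 - 30.946*s + 167.79 = (s + 4.2)(s + 4.7)(s^2 - 5.4*s + 8.5). Poles: -4.2, -4.7, 2.7 + 1.1j, 2.7 - 1.1j. Unstable (2 pole(s) in RHP)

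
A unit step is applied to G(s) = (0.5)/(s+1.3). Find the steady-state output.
FVT: lim_{t→∞} y(t) = lim_{s→0} s*Y(s) where Y(s) = G(s)/s.
= lim_{s→0} G(s) = G(0) = num(0)/den(0) = 0.5/1.3 = 0.3846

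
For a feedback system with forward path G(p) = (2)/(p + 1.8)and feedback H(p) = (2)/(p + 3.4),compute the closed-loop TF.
Closed-loop T = G/(1+GH).
Numerator: G_num * H_den = 2*p + 6.8.
Denominator: G_den * H_den + G_num * H_num = (p^2 + 5.2*p + 6.12) + (4) = p^2 + 5.2*p + 10.12.
T(p) = (2*p + 6.8)/(p^2 + 5.2*p + 10.12)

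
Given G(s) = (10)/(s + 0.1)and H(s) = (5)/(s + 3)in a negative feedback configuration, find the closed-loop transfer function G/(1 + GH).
Closed-loop T = G/(1+GH).
Numerator: G_num * H_den = 10*s + 30.
Denominator: G_den * H_den + G_num * H_num = (s^2 + 3.1*s + 0.3) + (50) = s^2 + 3.1*s + 50.3.
T(s) = (10*s + 30)/(s^2 + 3.1*s + 50.3)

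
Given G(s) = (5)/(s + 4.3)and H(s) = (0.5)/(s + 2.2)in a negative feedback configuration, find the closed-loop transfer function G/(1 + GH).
Closed-loop T = G/(1+GH).
Numerator: G_num * H_den = 5*s + 11.
Denominator: G_den * H_den + G_num * H_num = (s^2 + 6.5*s + 9.46) + (2.5) = s^2 + 6.5*s + 11.96.
T(s) = (5*s + 11)/(s^2 + 6.5*s + 11.96)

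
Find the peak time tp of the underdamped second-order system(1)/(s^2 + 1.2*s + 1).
Standard form: ωn²/(s²+2ζωn·s+ωn²) → ωn = 1, ζ = 0.6.
ωd = ωn·√(1-ζ²) = 1·√(1-0.6²) = 0.8.
tp = π/ωd = π/0.8 = 3.927 s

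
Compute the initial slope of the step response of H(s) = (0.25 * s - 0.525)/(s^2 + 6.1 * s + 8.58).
IVT: y'(0⁺) = lim_{s→∞} s²·Y(s) = lim_{s→∞} s·H(s).
deg(num) = 1, deg(den) = 2, relative degree = 1, so s·H(s) → (leading num)/(leading den) = 0.25/1 = 0.25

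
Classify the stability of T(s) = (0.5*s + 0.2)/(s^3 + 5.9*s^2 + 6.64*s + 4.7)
Denominator: s^3 + 5.9*s^2 + 6.64*s + 4.7 = (s + 4.7)(s^2 + 1.2*s + 1). Poles: -0.6 + 0.8j, -0.6 - 0.8j, -4.7. Stable (all poles in LHP)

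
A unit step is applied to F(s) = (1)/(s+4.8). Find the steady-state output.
FVT: lim_{t→∞} y(t) = lim_{s→0} s*Y(s) where Y(s) = F(s)/s.
= lim_{s→0} F(s) = F(0) = num(0)/den(0) = 1/4.8 = 0.2083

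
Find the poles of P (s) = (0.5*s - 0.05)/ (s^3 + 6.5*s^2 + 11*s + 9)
Set denominator = 0: s^3 + 6.5*s^2 + 11*s + 9 = (s + 4.5)(s^2 + 2*s + 2) = 0 → Poles: -1 + 1j, -1 - 1j, -4.5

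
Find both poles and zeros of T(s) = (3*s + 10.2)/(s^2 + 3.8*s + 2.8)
Set denominator = 0: s^2 + 3.8*s + 2.8 = (s + 1)(s + 2.8) = 0 → Poles: -1, -2.8
Set numerator = 0: 3*s + 10.2 = 0 → Zeros: -3.4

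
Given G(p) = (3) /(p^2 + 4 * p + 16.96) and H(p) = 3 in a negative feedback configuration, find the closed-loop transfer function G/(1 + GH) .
Closed-loop T = G/(1+GH).
Numerator: G_num * H_den = 3.
Denominator: G_den * H_den + G_num * H_num = (p^2 + 4*p + 16.96) + (9) = p^2 + 4*p + 25.96.
T(p) = (3)/(p^2 + 4*p + 25.96)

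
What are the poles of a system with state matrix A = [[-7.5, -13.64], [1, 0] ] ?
Eigenvalues solve det(λI - A) = 0.
Characteristic polynomial: λ^2 + 7.5*λ + 13.64 = 0.
Factor: (λ + 3.1)(λ + 4.4) = 0.
Roots: -3.1, -4.4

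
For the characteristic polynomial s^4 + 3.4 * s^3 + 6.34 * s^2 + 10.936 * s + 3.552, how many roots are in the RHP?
s^4 + 3.4*s^3 + 6.34*s^2 + 10.936*s + 3.552 = (s + 0.4)(s + 2.4)(s^2 + 0.6*s + 3.7). Poles: -0.3 + 1.9j, -0.3 - 1.9j, -0.4, -2.4. RHP poles (Re>0): 0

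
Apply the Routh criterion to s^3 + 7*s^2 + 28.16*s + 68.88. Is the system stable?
Routh array:
s^3: [1, 28.16]; s^2: [7, 68.88]; s^1: [18.32]; s^0: [68.88]
First column: [1, 7, 18.32, 68.88]. Sign changes = 0.
Yes, stable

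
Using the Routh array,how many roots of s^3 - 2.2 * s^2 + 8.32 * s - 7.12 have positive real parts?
Routh array:
s^3: [1, 8.32]; s^2: [-2.2, -7.12]; s^1: [5.08364]; s^0: [-7.12]
First column: [1, -2.2, 5.08364, -7.12]. Sign changes = RHP roots = 3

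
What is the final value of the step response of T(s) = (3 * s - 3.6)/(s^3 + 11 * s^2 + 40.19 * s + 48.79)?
FVT: lim_{t→∞} y(t) = lim_{s→0} s*Y(s) where Y(s) = T(s)/s.
= lim_{s→0} T(s) = T(0) = num(0)/den(0) = -3.6/48.79 = -0.07379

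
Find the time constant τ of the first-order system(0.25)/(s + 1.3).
First-order system: τ = -1/pole. Pole = -1.3. τ = -1/(-1.3) = 0.7692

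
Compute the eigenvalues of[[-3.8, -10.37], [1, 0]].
Eigenvalues solve det(λI - A) = 0.
Characteristic polynomial: λ^2 + 3.8*λ + 10.37 = 0.
Roots: -1.9 + 2.6j, -1.9 - 2.6j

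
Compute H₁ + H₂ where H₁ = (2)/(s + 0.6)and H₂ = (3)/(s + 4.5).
Parallel: H = H₁ + H₂ = (n₁·d₂ + n₂·d₁)/(d₁·d₂).
n₁·d₂ = 2*s + 9. n₂·d₁ = 3*s + 1.8. Sum = 5*s + 10.8. d₁·d₂ = s^2 + 5.1*s + 2.7.
H(s) = (5*s + 10.8)/(s^2 + 5.1*s + 2.7)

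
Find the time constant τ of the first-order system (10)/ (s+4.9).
First-order system: τ = -1/pole. Pole = -4.9. τ = -1/(-4.9) = 0.2041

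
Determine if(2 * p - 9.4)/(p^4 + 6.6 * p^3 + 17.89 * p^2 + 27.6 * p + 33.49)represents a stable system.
Denominator: p^4 + 6.6*p^3 + 17.89*p^2 + 27.6*p + 33.49 = (p^2 + 0.8*p + 3.4)(p^2 + 5.8*p + 9.85). Poles: -0.4 + 1.8j, -0.4 - 1.8j, -2.9 + 1.2j, -2.9 - 1.2j. All Re(p)<0: Yes (stable)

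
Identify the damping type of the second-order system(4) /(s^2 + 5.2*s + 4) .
Standard form: ωn²/(s²+2ζωn·s+ωn²) gives ωn=2, ζ=1.3.
Overdamped (ζ = 1.3 > 1)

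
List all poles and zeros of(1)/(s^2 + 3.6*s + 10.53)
Set denominator = 0: s^2 + 3.6*s + 10.53 = 0 → Poles: -1.8 + 2.7j, -1.8 - 2.7j
Numerator is a nonzero constant (1) → Zeros: none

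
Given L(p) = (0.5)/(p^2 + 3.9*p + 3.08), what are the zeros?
Numerator is a nonzero constant (0.5) → Zeros: none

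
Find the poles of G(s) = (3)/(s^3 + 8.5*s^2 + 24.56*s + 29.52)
Set denominator = 0: s^3 + 8.5*s^2 + 24.56*s + 29.52 = (s + 4.5)(s^2 + 4*s + 6.56) = 0 → Poles: -2 + 1.6j, -2 - 1.6j, -4.5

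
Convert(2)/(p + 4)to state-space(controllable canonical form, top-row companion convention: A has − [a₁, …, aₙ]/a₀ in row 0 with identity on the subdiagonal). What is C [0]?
Reachable canonical form: C = numerator coefficients (right-aligned, zero-padded to length n).
num = 2, C = [[2]].
C[0] = 2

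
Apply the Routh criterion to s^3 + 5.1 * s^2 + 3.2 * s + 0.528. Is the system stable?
Routh array:
s^3: [1, 3.2]; s^2: [5.1, 0.528]; s^1: [3.09647]; s^0: [0.528]
First column: [1, 5.1, 3.09647, 0.528]. Sign changes = 0.
Yes, stable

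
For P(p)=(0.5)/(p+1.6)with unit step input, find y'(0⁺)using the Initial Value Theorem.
IVT: y'(0⁺) = lim_{p→∞} p²·Y(p) = lim_{p→∞} p·P(p).
deg(num) = 0, deg(den) = 1, relative degree = 1, so p·P(p) → (leading num)/(leading den) = 0.5/1 = 0.5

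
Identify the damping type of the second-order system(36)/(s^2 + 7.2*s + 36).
Standard form: ωn²/(s²+2ζωn·s+ωn²) gives ωn=6, ζ=0.6.
Underdamped (ζ = 0.6 < 1)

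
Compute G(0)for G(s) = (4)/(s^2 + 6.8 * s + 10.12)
DC gain = G(0) = num(0)/den(0) = 4/10.12 = 0.3953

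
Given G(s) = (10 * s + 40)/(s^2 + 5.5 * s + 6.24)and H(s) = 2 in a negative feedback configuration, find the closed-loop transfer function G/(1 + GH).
Closed-loop T = G/(1+GH).
Numerator: G_num * H_den = 10*s + 40.
Denominator: G_den * H_den + G_num * H_num = (s^2 + 5.5*s + 6.24) + (20*s + 80) = s^2 + 25.5*s + 86.24.
T(s) = (10*s + 40)/(s^2 + 25.5*s + 86.24)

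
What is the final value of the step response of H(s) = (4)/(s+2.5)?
FVT: lim_{t→∞} y(t) = lim_{s→0} s*Y(s) where Y(s) = H(s)/s.
= lim_{s→0} H(s) = H(0) = num(0)/den(0) = 4/2.5 = 1.6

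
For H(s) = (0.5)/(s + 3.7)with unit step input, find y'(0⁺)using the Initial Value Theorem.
IVT: y'(0⁺) = lim_{s→∞} s²·Y(s) = lim_{s→∞} s·H(s).
deg(num) = 0, deg(den) = 1, relative degree = 1, so s·H(s) → (leading num)/(leading den) = 0.5/1 = 0.5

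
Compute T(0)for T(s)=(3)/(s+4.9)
DC gain = T(0) = num(0)/den(0) = 3/4.9 = 0.6122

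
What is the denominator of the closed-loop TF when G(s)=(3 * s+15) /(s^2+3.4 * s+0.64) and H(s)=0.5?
Characteristic poly = G_den * H_den + G_num * H_num = (s^2 + 3.4*s + 0.64) + (1.5*s + 7.5) = s^2 + 4.9*s + 8.14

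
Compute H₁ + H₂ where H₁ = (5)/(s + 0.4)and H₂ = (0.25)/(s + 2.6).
Parallel: H = H₁ + H₂ = (n₁·d₂ + n₂·d₁)/(d₁·d₂).
n₁·d₂ = 5*s + 13. n₂·d₁ = 0.25*s + 0.1. Sum = 5.25*s + 13.1. d₁·d₂ = s^2 + 3*s + 1.04.
H(s) = (5.25*s + 13.1)/(s^2 + 3*s + 1.04)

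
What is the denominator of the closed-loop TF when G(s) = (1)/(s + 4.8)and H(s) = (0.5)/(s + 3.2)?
Characteristic poly = G_den * H_den + G_num * H_num = (s^2 + 8*s + 15.36) + (0.5) = s^2 + 8*s + 15.86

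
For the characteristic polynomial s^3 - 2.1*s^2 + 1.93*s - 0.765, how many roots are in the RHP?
s^3 - 2.1*s^2 + 1.93*s - 0.765 = (s - 0.9)(s^2 - 1.2*s + 0.85). Poles: 0.6 + 0.7j, 0.6 - 0.7j, 0.9. RHP poles (Re>0): 3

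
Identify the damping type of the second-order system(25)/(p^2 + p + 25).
Standard form: ωn²/(p²+2ζωn·p+ωn²) gives ωn=5, ζ=0.1.
Underdamped (ζ = 0.1 < 1)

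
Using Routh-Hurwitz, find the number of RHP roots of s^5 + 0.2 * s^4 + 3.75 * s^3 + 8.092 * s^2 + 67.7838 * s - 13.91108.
Routh array:
s^5: [1, 3.75, 67.7838]; s^4: [0.2, 8.092, -13.91108]; s^3: [-36.71, 137.3392]; s^2: [8.84024, -13.91108]; s^1: [79.572]; s^0: [-13.91108]
First column: [1, 0.2, -36.71, 8.84024, 79.572, -13.91108]. Sign changes = RHP roots = 3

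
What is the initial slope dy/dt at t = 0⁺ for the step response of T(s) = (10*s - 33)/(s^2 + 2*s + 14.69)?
IVT: y'(0⁺) = lim_{s→∞} s²·Y(s) = lim_{s→∞} s·T(s).
deg(num) = 1, deg(den) = 2, relative degree = 1, so s·T(s) → (leading num)/(leading den) = 10/1 = 10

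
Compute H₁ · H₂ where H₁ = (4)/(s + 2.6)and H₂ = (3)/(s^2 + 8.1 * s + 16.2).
Series: H = H₁ · H₂ = (n₁·n₂)/(d₁·d₂).
Num: n₁·n₂ = 12. Den: d₁·d₂ = s^3 + 10.7*s^2 + 37.26*s + 42.12.
H(s) = (12)/(s^3 + 10.7*s^2 + 37.26*s + 42.12)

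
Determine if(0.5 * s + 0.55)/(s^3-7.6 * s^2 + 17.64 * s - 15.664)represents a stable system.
Denominator: s^3 - 7.6*s^2 + 17.64*s - 15.664 = (s - 4.4)(s^2 - 3.2*s + 3.56). Poles: 1.6 + 1j, 1.6 - 1j, 4.4. All Re(p)<0: No (unstable)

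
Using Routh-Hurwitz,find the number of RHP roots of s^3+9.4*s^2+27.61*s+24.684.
Routh array:
s^3: [1, 27.61]; s^2: [9.4, 24.684]; s^1: [24.984]; s^0: [24.684]
First column: [1, 9.4, 24.984, 24.684]. Sign changes = RHP roots = 0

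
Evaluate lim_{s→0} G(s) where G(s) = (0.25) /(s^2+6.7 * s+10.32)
DC gain = G(0) = num(0)/den(0) = 0.25/10.32 = 0.02422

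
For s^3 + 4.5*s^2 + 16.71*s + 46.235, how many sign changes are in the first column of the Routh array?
Routh array:
s^3: [1, 16.71]; s^2: [4.5, 46.235]; s^1: [6.43556]; s^0: [46.235]
First column: [1, 4.5, 6.43556, 46.235]. Sign changes = 0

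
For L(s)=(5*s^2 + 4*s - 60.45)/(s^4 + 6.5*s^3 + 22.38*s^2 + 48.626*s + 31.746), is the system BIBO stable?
Denominator: s^4 + 6.5*s^3 + 22.38*s^2 + 48.626*s + 31.746 = (s + 3.3)(s + 1)(s^2 + 2.2*s + 9.62). Poles: -1, -1.1 + 2.9j, -1.1 - 2.9j, -3.3. All Re(p)<0: Yes (stable)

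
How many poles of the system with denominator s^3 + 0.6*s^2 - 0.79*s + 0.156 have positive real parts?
s^3 + 0.6*s^2 - 0.79*s + 0.156 = (s - 0.4)(s - 0.3)(s + 1.3). Poles: -1.3, 0.3, 0.4. RHP poles (Re>0): 2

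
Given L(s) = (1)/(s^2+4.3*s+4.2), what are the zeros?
Numerator is a nonzero constant (1) → Zeros: none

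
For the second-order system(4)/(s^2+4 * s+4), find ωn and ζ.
Standard form: ωn²/(s²+2ζωn·s+ωn²).
const=4=ωn² → ωn=2, s coeff=4=2ζωn → ζ=1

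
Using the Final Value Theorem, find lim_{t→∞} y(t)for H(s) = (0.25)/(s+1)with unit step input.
FVT: lim_{t→∞} y(t) = lim_{s→0} s*Y(s) where Y(s) = H(s)/s.
= lim_{s→0} H(s) = H(0) = num(0)/den(0) = 0.25/1 = 0.25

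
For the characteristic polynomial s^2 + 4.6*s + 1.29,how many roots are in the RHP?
s^2 + 4.6*s + 1.29 = (s + 0.3)(s + 4.3). Poles: -0.3, -4.3. RHP poles (Re>0): 0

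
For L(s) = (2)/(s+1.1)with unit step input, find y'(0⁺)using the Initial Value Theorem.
IVT: y'(0⁺) = lim_{s→∞} s²·Y(s) = lim_{s→∞} s·L(s).
deg(num) = 0, deg(den) = 1, relative degree = 1, so s·L(s) → (leading num)/(leading den) = 2/1 = 2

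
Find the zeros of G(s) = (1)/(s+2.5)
Numerator is a nonzero constant (1) → Zeros: none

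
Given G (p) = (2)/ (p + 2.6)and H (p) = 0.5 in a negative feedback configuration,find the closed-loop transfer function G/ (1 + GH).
Closed-loop T = G/(1+GH).
Numerator: G_num * H_den = 2.
Denominator: G_den * H_den + G_num * H_num = (p + 2.6) + (1) = p + 3.6.
T(p) = (2)/(p + 3.6)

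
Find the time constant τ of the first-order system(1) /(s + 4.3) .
First-order system: τ = -1/pole. Pole = -4.3. τ = -1/(-4.3) = 0.2326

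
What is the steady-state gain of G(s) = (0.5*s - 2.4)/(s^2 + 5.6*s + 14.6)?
DC gain = G(0) = num(0)/den(0) = -2.4/14.6 = -0.1644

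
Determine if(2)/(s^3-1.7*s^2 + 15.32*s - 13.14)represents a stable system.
Denominator: s^3 - 1.7*s^2 + 15.32*s - 13.14 = (s - 0.9)(s^2 - 0.8*s + 14.6). Poles: 0.4 + 3.8j, 0.4 - 3.8j, 0.9. All Re(p)<0: No (unstable)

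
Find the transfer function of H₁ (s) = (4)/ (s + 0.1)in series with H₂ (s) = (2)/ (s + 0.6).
Series: H = H₁ · H₂ = (n₁·n₂)/(d₁·d₂).
Num: n₁·n₂ = 8. Den: d₁·d₂ = s^2 + 0.7*s + 0.06.
H(s) = (8)/(s^2 + 0.7*s + 0.06)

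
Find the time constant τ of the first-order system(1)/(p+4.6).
First-order system: τ = -1/pole. Pole = -4.6. τ = -1/(-4.6) = 0.2174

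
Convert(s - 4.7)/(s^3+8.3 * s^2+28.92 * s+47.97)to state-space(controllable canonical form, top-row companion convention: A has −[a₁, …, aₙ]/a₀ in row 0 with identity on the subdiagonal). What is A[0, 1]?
Reachable canonical form for den = s^3 + 8.3*s^2 + 28.92*s + 47.97: top row of A = -[a₁,a₂,...,aₙ]/a₀, ones on the subdiagonal, zeros elsewhere.
A = [[-8.3, -28.92, -47.97], [1, 0, 0], [0, 1, 0]].
A[0,1] = -28.92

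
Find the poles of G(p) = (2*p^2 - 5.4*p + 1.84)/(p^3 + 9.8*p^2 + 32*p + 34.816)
Set denominator = 0: p^3 + 9.8*p^2 + 32*p + 34.816 = (p + 3.2)(p + 3.4)(p + 3.2) = 0 → Poles: -3.2, -3.2, -3.4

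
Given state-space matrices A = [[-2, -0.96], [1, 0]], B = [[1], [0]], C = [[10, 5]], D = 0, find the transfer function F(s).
F(s) = C(sI - A)⁻¹B + D.
Characteristic polynomial det(sI - A) = s^2 + 2*s + 0.96.
Numerator from C·adj(sI-A)·B + D·det(sI-A) = 10*s + 5.
F(s) = (10*s + 5)/(s^2 + 2*s + 0.96)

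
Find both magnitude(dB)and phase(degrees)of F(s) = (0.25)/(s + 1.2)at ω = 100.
Substitute s = j*100: F(j100) = 2.99957e-05 - 0.00249964j.
|F| = 20*log₁₀(sqrt(Re²+Im²)) = -52.04 dB.
∠F = atan2(Im, Re) = -89.31°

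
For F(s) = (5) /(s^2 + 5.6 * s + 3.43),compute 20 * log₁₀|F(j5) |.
Substitute s = j*5: F(j5) = -0.0863308 - 0.112066j.
|F(j5)| = sqrt(Re² + Im²) = 0.1415.
20*log₁₀(0.1415) = -16.99 dB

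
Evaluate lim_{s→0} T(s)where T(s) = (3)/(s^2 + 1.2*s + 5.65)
DC gain = T(0) = num(0)/den(0) = 3/5.65 = 0.531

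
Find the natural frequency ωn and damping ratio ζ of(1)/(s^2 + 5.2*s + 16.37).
Underdamped: complex pole -2.6 + 3.1j. ωn = |pole| = 4.046, ζ = -Re(pole)/ωn = 0.6426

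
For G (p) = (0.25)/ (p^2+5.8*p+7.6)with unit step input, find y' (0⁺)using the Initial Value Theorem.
IVT: y'(0⁺) = lim_{p→∞} p²·Y(p) = lim_{p→∞} p·G(p).
deg(num) = 0, deg(den) = 2, relative degree = 2 ≥ 2, so p·G(p) → 0. Initial slope = 0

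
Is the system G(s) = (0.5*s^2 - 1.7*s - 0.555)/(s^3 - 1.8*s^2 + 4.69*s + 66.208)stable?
Denominator: s^3 - 1.8*s^2 + 4.69*s + 66.208 = (s + 3.2)(s^2 - 5*s + 20.69). Poles: -3.2, 2.5 + 3.8j, 2.5 - 3.8j. All Re(p)<0: No (unstable)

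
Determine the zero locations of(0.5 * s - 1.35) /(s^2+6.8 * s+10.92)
Set numerator = 0: 0.5*s - 1.35 = 0 → Zeros: 2.7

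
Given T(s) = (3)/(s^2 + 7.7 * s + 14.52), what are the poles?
Set denominator = 0: s^2 + 7.7*s + 14.52 = (s + 3.3)(s + 4.4) = 0 → Poles: -3.3, -4.4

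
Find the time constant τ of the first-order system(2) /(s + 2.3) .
First-order system: τ = -1/pole. Pole = -2.3. τ = -1/(-2.3) = 0.4348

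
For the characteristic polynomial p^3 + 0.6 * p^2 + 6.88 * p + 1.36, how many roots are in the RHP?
p^3 + 0.6*p^2 + 6.88*p + 1.36 = (p + 0.2)(p^2 + 0.4*p + 6.8). Poles: -0.2, -0.2 + 2.6j, -0.2 - 2.6j. RHP poles (Re>0): 0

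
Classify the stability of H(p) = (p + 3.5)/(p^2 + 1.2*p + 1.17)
Denominator: p^2 + 1.2*p + 1.17. Poles: -0.6 + 0.9j, -0.6 - 0.9j. Stable (all poles in LHP)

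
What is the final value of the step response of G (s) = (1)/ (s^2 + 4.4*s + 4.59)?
FVT: lim_{t→∞} y(t) = lim_{s→0} s*Y(s) where Y(s) = G(s)/s.
= lim_{s→0} G(s) = G(0) = num(0)/den(0) = 1/4.59 = 0.2179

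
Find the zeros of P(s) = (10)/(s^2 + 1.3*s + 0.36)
Numerator is a nonzero constant (10) → Zeros: none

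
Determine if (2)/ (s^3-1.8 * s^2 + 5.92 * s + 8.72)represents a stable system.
Denominator: s^3 - 1.8*s^2 + 5.92*s + 8.72 = (s + 1)(s^2 - 2.8*s + 8.72). Poles: -1, 1.4 + 2.6j, 1.4 - 2.6j. All Re(p)<0: No (unstable)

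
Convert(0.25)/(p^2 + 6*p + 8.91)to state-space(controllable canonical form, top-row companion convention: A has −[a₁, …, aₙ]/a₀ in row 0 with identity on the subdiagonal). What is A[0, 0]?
Reachable canonical form for den = p^2 + 6*p + 8.91: top row of A = -[a₁,a₂,...,aₙ]/a₀, ones on the subdiagonal, zeros elsewhere.
A = [[-6, -8.91], [1, 0]].
A[0,0] = -6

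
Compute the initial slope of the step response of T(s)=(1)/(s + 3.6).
IVT: y'(0⁺) = lim_{s→∞} s²·Y(s) = lim_{s→∞} s·T(s).
deg(num) = 0, deg(den) = 1, relative degree = 1, so s·T(s) → (leading num)/(leading den) = 1/1 = 1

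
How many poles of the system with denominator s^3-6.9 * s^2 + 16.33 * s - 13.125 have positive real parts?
s^3 - 6.9*s^2 + 16.33*s - 13.125 = (s - 2.1)(s^2 - 4.8*s + 6.25). Poles: 2.1, 2.4 + 0.7j, 2.4 - 0.7j. RHP poles (Re>0): 3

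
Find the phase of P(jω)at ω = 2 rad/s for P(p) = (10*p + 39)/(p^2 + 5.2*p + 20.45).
Substitute p = j*2: P(j2) = 2.24296 - 0.202238j.
∠P(j2) = atan2(Im, Re) = atan2(-0.202238, 2.24296) = -5.15°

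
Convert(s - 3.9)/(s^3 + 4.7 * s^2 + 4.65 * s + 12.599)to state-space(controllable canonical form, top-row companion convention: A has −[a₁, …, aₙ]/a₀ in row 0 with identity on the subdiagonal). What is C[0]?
Reachable canonical form: C = numerator coefficients (right-aligned, zero-padded to length n).
num = s - 3.9, C = [[0, 1, -3.9]].
C[0] = 0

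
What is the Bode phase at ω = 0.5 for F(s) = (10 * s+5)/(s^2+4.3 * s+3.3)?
Substitute s = j*0.5: F(j0.5) = 1.86715 + 0.32316j.
∠F(j0.5) = atan2(Im, Re) = atan2(0.32316, 1.86715) = 9.82°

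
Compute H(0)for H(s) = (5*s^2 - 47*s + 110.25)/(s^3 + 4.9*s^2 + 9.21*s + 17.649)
DC gain = H(0) = num(0)/den(0) = 110.25/17.649 = 6.247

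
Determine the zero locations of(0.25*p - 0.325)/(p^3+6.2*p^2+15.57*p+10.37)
Set numerator = 0: 0.25*p - 0.325 = 0 → Zeros: 1.3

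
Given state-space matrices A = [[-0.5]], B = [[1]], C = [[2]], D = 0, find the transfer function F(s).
F(s) = C(sI - A)⁻¹B + D.
Characteristic polynomial det(sI - A) = s + 0.5.
Numerator from C·adj(sI-A)·B + D·det(sI-A) = 2.
F(s) = (2)/(s + 0.5)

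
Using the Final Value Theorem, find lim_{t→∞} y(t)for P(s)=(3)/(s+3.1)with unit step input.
FVT: lim_{t→∞} y(t) = lim_{s→0} s*Y(s) where Y(s) = P(s)/s.
= lim_{s→0} P(s) = P(0) = num(0)/den(0) = 3/3.1 = 0.9677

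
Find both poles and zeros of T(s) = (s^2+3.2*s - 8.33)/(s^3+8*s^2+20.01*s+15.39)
Set denominator = 0: s^3 + 8*s^2 + 20.01*s + 15.39 = (s + 3.8)(s + 2.7)(s + 1.5) = 0 → Poles: -1.5, -2.7, -3.8
Set numerator = 0: s^2 + 3.2*s - 8.33 = (s - 1.7)(s + 4.9) = 0 → Zeros: -4.9, 1.7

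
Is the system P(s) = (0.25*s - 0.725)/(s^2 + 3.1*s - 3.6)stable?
Denominator: s^2 + 3.1*s - 3.6 = (s - 0.9)(s + 4). Poles: -4, 0.9. All Re(p)<0: No (unstable)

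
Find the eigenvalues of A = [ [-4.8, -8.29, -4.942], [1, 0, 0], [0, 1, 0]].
Eigenvalues solve det(λI - A) = 0.
Characteristic polynomial: λ^3 + 4.8*λ^2 + 8.29*λ + 4.942 = 0.
Factor: (λ + 1.4)(λ^2 + 3.4*λ + 3.53) = 0.
Roots: -1.4, -1.7 + 0.8j, -1.7 - 0.8j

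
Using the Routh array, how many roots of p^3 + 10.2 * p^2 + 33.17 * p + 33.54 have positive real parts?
Routh array:
p^3: [1, 33.17]; p^2: [10.2, 33.54]; p^1: [29.8818]; p^0: [33.54]
First column: [1, 10.2, 29.8818, 33.54]. Sign changes = RHP roots = 0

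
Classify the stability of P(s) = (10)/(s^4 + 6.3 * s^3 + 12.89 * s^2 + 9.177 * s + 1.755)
Denominator: s^4 + 6.3*s^3 + 12.89*s^2 + 9.177*s + 1.755 = (s + 2.6)(s + 0.3)(s + 2.5)(s + 0.9). Poles: -0.3, -0.9, -2.5, -2.6. Stable (all poles in LHP)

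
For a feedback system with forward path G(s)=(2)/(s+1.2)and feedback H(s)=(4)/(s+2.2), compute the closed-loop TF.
Closed-loop T = G/(1+GH).
Numerator: G_num * H_den = 2*s + 4.4.
Denominator: G_den * H_den + G_num * H_num = (s^2 + 3.4*s + 2.64) + (8) = s^2 + 3.4*s + 10.64.
T(s) = (2*s + 4.4)/(s^2 + 3.4*s + 10.64)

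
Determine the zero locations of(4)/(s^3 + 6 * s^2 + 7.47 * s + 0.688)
Numerator is a nonzero constant (4) → Zeros: none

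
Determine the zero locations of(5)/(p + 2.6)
Numerator is a nonzero constant (5) → Zeros: none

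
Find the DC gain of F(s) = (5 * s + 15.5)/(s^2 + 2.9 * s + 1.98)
DC gain = F(0) = num(0)/den(0) = 15.5/1.98 = 7.828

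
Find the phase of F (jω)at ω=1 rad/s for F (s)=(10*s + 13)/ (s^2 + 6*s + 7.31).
Substitute s = j*1: F(j1) = 1.87335 - 0.196528j.
∠F(j1) = atan2(Im, Re) = atan2(-0.196528, 1.87335) = -5.99°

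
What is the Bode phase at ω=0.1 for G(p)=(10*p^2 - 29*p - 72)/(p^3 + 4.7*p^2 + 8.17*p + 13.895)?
Substitute p = j*0.1: G(j0.1) = -5.20081 + 0.0970437j.
∠G(j0.1) = atan2(Im, Re) = atan2(0.0970437, -5.20081) = 178.93°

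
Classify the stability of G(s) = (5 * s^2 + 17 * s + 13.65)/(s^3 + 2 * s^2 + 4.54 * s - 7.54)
Denominator: s^3 + 2*s^2 + 4.54*s - 7.54 = (s - 1)(s^2 + 3*s + 7.54). Poles: -1.5 + 2.3j, -1.5 - 2.3j, 1. Unstable (1 pole(s) in RHP)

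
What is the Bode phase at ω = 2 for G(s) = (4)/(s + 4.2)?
Substitute s = j*2: G(j2) = 0.77634 - 0.369686j.
∠G(j2) = atan2(Im, Re) = atan2(-0.369686, 0.77634) = -25.46°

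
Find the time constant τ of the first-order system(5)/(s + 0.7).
First-order system: τ = -1/pole. Pole = -0.7. τ = -1/(-0.7) = 1.429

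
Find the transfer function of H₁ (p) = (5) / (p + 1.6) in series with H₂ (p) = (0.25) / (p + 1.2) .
Series: H = H₁ · H₂ = (n₁·n₂)/(d₁·d₂).
Num: n₁·n₂ = 1.25. Den: d₁·d₂ = p^2 + 2.8*p + 1.92.
H(p) = (1.25)/(p^2 + 2.8*p + 1.92)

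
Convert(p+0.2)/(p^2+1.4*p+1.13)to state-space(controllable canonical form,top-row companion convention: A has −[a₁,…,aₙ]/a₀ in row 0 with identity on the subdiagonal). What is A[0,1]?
Reachable canonical form for den = p^2 + 1.4*p + 1.13: top row of A = -[a₁,a₂,...,aₙ]/a₀, ones on the subdiagonal, zeros elsewhere.
A = [[-1.4, -1.13], [1, 0]].
A[0,1] = -1.13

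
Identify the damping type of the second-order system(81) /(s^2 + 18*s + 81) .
Standard form: ωn²/(s²+2ζωn·s+ωn²) gives ωn=9, ζ=1.
Critically damped (ζ = 1)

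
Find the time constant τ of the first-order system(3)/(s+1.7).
First-order system: τ = -1/pole. Pole = -1.7. τ = -1/(-1.7) = 0.5882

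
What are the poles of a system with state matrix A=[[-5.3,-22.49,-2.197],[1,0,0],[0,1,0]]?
Eigenvalues solve det(λI - A) = 0.
Characteristic polynomial: λ^3 + 5.3*λ^2 + 22.49*λ + 2.197 = 0.
Factor: (λ + 0.1)(λ^2 + 5.2*λ + 21.97) = 0.
Roots: -0.1, -2.6 + 3.9j, -2.6 - 3.9j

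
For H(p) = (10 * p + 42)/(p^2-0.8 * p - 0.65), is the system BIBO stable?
Denominator: p^2 - 0.8*p - 0.65 = (p - 1.3)(p + 0.5). Poles: -0.5, 1.3. All Re(p)<0: No (unstable)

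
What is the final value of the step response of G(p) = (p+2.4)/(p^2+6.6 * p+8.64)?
FVT: lim_{t→∞} y(t) = lim_{p→0} p*Y(p) where Y(p) = G(p)/p.
= lim_{p→0} G(p) = G(0) = num(0)/den(0) = 2.4/8.64 = 0.2778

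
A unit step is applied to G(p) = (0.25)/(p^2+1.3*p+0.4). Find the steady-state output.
FVT: lim_{t→∞} y(t) = lim_{p→0} p*Y(p) where Y(p) = G(p)/p.
= lim_{p→0} G(p) = G(0) = num(0)/den(0) = 0.25/0.4 = 0.625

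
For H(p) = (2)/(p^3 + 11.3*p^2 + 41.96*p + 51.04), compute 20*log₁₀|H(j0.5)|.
Substitute p = j*0.5: H(j0.5) = 0.0349433 - 0.0151144j.
|H(j0.5)| = sqrt(Re² + Im²) = 0.03807.
20*log₁₀(0.03807) = -28.39 dB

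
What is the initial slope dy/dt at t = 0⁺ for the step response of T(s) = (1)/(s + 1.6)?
IVT: y'(0⁺) = lim_{s→∞} s²·Y(s) = lim_{s→∞} s·T(s).
deg(num) = 0, deg(den) = 1, relative degree = 1, so s·T(s) → (leading num)/(leading den) = 1/1 = 1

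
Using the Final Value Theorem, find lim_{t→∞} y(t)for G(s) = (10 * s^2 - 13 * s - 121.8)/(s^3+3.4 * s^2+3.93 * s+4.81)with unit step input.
FVT: lim_{t→∞} y(t) = lim_{s→0} s*Y(s) where Y(s) = G(s)/s.
= lim_{s→0} G(s) = G(0) = num(0)/den(0) = -121.8/4.81 = -25.32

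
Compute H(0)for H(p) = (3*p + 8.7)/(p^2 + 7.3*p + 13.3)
DC gain = H(0) = num(0)/den(0) = 8.7/13.3 = 0.6541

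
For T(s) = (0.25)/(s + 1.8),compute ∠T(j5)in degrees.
Substitute s = j*5: T(j5) = 0.0159348 - 0.0442635j.
∠T(j5) = atan2(Im, Re) = atan2(-0.0442635, 0.0159348) = -70.20°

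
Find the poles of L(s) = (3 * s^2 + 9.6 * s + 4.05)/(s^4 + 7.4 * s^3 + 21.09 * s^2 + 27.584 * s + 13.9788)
Set denominator = 0: s^4 + 7.4*s^3 + 21.09*s^2 + 27.584*s + 13.9788 = (s + 1.8)(s + 2.2)(s^2 + 3.4*s + 3.53) = 0 → Poles: -1.7 + 0.8j, -1.7 - 0.8j, -1.8, -2.2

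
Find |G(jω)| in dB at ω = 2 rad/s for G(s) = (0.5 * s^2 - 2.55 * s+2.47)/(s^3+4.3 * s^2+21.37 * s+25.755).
Substitute s = j*2: G(j2) = -0.13527 - 0.0468404j.
|G(j2)| = sqrt(Re² + Im²) = 0.1432.
20*log₁₀(0.1432) = -16.88 dB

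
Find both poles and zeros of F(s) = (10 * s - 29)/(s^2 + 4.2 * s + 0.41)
Set denominator = 0: s^2 + 4.2*s + 0.41 = (s + 4.1)(s + 0.1) = 0 → Poles: -0.1, -4.1
Set numerator = 0: 10*s - 29 = 0 → Zeros: 2.9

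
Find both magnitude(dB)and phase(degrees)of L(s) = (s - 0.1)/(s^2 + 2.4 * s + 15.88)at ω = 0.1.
Substitute s = j*0.1: L(j0.1) = -0.00620449 + 0.00639503j.
|L| = 20*log₁₀(sqrt(Re²+Im²)) = -41.00 dB.
∠L = atan2(Im, Re) = 134.13°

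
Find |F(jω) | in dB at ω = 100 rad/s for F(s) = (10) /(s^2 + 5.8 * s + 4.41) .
Substitute s = j*100: F(j100) = -0.000997084 - 5.78564e-05j.
|F(j100)| = sqrt(Re² + Im²) = 0.0009988.
20*log₁₀(0.0009988) = -60.01 dB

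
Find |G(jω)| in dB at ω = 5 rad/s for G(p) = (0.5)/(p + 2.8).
Substitute p = j*5: G(j5) = 0.0426309 - 0.0761267j.
|G(j5)| = sqrt(Re² + Im²) = 0.08725.
20*log₁₀(0.08725) = -21.18 dB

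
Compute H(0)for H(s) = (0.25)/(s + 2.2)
DC gain = H(0) = num(0)/den(0) = 0.25/2.2 = 0.1136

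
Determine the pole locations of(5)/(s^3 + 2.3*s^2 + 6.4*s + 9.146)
Set denominator = 0: s^3 + 2.3*s^2 + 6.4*s + 9.146 = (s + 1.7)(s^2 + 0.6*s + 5.38) = 0 → Poles: -0.3 + 2.3j, -0.3 - 2.3j, -1.7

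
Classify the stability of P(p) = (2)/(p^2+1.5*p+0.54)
Denominator: p^2 + 1.5*p + 0.54 = (p + 0.6)(p + 0.9). Poles: -0.6, -0.9. Stable (all poles in LHP)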